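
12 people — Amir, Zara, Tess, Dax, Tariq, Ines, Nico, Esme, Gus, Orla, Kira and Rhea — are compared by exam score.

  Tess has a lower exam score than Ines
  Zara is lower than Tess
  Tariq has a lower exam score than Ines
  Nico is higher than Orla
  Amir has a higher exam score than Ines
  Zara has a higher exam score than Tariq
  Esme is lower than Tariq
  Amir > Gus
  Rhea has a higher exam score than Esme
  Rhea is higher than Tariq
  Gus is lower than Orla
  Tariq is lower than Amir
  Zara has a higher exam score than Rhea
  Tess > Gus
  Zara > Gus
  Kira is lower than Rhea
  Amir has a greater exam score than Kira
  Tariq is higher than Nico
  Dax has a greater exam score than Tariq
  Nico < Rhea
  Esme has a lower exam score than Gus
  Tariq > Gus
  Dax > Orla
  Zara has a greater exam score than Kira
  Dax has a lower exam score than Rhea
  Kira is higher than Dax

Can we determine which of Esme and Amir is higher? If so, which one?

Amir

Link the given pairs in sequence: Esme < Gus; Gus < Orla; Orla < Nico; Nico < Tariq; Tariq < Dax; Dax < Kira; Kira < Rhea; Rhea < Zara; Zara < Tess; Tess < Ines; Ines < Amir.
Chaining these gives Esme < Gus < Orla < Nico < Tariq < Dax < Kira < Rhea < Zara < Tess < Ines < Amir.
So Amir is higher.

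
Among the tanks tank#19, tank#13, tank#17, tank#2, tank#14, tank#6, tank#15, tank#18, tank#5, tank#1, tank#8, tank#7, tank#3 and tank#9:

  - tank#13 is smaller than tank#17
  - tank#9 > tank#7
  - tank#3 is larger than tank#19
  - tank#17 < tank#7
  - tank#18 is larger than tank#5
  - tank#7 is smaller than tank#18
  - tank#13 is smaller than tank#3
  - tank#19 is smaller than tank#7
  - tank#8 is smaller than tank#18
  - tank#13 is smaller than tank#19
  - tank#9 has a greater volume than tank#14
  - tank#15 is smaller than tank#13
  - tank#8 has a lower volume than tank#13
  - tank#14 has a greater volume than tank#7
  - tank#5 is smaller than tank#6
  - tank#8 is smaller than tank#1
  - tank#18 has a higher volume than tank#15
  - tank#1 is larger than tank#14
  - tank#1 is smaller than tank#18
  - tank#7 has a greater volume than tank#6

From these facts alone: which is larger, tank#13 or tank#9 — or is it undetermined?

tank#13 < tank#17 and tank#17 < tank#7 give tank#13 < tank#7.
With tank#7 < tank#14: tank#13 < tank#17 < tank#7 < tank#14.
With tank#14 < tank#9: tank#13 < tank#17 < tank#7 < tank#14 < tank#9.
So tank#9 is larger.

tank#9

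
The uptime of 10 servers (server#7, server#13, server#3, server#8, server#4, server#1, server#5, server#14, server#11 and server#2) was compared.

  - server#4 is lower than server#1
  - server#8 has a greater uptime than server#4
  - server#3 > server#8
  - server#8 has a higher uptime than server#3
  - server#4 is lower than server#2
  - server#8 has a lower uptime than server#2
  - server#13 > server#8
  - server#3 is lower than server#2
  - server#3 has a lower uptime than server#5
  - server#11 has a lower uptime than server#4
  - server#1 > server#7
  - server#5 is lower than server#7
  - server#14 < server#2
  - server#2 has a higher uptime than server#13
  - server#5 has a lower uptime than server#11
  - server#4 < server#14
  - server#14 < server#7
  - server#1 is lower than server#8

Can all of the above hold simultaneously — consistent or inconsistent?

We have server#8 < server#3 stated directly, yet also server#3 < server#5 < server#11 < server#4 < server#14 < server#7 < server#1 < server#8 by chaining the others — so server#3 < server#8. Contradiction.

inconsistent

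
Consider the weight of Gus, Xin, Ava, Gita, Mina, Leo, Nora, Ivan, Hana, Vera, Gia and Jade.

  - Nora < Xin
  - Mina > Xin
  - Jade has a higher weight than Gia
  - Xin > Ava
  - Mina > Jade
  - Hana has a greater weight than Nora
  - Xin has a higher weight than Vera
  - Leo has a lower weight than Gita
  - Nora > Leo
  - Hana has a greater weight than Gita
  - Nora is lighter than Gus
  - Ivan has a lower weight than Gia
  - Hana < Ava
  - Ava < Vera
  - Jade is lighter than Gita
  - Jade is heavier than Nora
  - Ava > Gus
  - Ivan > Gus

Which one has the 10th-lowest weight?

Piecing the relations together gives one ordering: Leo < Nora < Gus < Ivan < Gia < Jade < Gita < Hana < Ava < Vera < Xin < Mina.
Counting 10 from the smallest end gives Vera.

Vera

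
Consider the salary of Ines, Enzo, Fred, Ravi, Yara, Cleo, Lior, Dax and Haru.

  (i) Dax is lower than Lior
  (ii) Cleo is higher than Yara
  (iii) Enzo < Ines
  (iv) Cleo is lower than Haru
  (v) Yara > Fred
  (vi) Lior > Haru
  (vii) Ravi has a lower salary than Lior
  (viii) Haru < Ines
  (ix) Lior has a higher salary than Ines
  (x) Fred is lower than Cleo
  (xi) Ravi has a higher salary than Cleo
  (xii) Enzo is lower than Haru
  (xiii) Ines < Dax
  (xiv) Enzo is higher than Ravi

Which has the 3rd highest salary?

Ines

Chaining the given pairs: Fred < Yara < Cleo < Ravi < Enzo < Haru < Ines < Dax < Lior.
The 3rd largest is Ines.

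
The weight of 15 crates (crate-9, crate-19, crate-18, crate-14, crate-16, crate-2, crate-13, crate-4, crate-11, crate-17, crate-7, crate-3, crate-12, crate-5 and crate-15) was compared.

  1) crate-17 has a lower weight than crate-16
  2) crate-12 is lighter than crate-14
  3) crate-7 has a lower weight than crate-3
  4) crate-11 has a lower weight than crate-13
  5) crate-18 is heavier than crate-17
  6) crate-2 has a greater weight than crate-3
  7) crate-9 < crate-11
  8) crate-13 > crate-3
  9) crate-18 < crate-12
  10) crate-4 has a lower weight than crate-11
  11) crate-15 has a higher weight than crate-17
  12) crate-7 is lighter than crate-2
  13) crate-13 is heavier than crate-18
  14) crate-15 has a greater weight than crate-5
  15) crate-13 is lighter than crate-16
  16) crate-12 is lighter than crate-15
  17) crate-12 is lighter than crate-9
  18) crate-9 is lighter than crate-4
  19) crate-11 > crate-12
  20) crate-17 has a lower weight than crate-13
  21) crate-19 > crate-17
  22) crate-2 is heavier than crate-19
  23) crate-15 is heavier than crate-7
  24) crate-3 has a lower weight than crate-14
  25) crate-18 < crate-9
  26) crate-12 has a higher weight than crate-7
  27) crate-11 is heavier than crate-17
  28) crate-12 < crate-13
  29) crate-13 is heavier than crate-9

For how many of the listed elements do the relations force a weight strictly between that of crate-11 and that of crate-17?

4

Chaining upward from crate-17 reaches: crate-18, crate-12, crate-19, crate-2, crate-14, crate-9, crate-4, crate-15, crate-13, crate-16.
Chaining downward from crate-11 reaches: crate-18, crate-7, crate-12, crate-9, crate-4.
Strictly between crate-17 and crate-11 are those in both lists: crate-18, crate-12, crate-9, crate-4 — 4 elements.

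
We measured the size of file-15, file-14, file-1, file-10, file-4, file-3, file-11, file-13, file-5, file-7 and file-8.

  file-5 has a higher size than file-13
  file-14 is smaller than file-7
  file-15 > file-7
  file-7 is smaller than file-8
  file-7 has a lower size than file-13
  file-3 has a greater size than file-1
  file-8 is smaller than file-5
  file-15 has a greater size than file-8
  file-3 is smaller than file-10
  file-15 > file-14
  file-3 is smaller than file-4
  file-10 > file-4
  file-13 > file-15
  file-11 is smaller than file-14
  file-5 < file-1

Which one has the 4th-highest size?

file-1

The consecutive relations fix a unique order: file-11 < file-14 < file-7 < file-8 < file-15 < file-13 < file-5 < file-1 < file-3 < file-4 < file-10.
The 4th largest is file-1.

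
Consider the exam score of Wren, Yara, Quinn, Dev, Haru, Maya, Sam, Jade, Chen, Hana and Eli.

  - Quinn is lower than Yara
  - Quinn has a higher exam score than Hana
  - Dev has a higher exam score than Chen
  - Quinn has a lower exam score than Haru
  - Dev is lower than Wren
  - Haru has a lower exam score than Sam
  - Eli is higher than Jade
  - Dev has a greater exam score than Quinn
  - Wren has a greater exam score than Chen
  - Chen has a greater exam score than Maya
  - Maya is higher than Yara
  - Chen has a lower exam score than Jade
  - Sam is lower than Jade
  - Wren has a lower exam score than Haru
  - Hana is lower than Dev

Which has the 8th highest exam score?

Chaining the given pairs: Hana < Quinn < Yara < Maya < Chen < Dev < Wren < Haru < Sam < Jade < Eli.
Counting 8 from the largest end gives Maya.

Maya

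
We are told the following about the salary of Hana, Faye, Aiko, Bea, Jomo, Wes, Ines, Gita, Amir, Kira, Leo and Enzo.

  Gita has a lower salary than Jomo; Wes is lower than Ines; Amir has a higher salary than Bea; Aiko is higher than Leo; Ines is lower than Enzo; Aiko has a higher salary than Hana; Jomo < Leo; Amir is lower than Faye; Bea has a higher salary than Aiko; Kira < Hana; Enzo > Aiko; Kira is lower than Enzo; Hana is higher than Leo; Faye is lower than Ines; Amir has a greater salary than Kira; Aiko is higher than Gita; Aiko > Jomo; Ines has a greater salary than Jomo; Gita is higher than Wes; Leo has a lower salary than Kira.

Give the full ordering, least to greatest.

Each adjacent pair is fixed by a given relation: Wes < Gita; Gita < Jomo; Jomo < Leo; Leo < Kira; Kira < Hana; Hana < Aiko; Aiko < Bea; Bea < Amir; Amir < Faye; Faye < Ines; Ines < Enzo. Chaining them end to end gives the full order.

Wes < Gita < Jomo < Leo < Kira < Hana < Aiko < Bea < Amir < Faye < Ines < Enzo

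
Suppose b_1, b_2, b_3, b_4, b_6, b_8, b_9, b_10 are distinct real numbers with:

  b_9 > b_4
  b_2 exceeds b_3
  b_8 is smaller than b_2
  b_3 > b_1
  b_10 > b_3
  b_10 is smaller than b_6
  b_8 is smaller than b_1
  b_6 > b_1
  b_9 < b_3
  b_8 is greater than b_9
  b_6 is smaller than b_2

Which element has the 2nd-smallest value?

b_9

The consecutive relations fix a unique order: b_4 < b_9 < b_8 < b_1 < b_3 < b_10 < b_6 < b_2.
The 2nd smallest is b_9.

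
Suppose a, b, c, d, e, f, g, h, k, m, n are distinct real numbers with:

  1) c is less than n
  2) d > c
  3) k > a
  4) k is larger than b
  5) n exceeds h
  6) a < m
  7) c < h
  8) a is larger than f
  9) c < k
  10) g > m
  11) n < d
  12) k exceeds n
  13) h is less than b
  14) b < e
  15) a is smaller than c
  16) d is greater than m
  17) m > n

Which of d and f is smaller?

f

f < a < c < h < n < m < d, by transitivity through a, c, h, n, m.
So f < d; f is the smaller of the two.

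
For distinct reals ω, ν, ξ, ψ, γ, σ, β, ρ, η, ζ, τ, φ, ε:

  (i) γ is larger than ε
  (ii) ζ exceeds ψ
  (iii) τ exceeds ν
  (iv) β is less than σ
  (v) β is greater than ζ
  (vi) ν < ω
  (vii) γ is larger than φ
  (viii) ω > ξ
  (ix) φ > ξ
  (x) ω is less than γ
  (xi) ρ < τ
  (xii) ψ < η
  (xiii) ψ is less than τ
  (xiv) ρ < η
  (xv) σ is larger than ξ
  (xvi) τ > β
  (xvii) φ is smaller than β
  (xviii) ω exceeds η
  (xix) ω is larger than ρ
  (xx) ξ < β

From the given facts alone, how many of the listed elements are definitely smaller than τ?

From τ the given relations immediately reach ψ, ρ, ν, β.
From those, ξ, ζ, φ — 7 in total.
No other element is forced below τ by the given relations, so the count is 7.

7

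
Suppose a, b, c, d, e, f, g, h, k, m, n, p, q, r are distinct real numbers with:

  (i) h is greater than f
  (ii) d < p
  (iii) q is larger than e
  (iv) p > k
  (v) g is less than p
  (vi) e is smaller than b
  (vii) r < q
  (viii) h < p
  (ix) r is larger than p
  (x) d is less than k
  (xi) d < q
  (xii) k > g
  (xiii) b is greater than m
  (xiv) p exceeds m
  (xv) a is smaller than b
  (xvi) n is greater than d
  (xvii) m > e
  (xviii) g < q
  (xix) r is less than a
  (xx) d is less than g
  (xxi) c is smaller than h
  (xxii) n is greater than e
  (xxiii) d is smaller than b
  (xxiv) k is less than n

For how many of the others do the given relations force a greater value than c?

The elements the relations force above c are h, p, r, a, b, q — no chain reaches any other.
That is 6.

6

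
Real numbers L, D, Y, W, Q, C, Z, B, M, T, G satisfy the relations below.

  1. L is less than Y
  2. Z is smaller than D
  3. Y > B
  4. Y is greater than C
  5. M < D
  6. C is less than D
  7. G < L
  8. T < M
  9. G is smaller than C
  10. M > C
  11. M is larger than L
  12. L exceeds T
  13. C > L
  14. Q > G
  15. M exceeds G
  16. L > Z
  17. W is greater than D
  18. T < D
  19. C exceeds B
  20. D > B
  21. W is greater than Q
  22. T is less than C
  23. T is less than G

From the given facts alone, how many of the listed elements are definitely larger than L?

5

The elements the relations force above L are C, M, Y, D, W — no chain reaches any other.
That is 5.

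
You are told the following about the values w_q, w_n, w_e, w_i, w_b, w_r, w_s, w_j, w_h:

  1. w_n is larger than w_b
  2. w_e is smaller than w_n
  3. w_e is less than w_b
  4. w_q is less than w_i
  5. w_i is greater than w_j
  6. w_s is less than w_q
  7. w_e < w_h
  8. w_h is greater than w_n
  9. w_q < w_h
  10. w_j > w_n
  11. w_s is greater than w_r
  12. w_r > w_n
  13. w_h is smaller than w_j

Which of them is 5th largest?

The consecutive relations fix a unique order: w_e < w_b < w_n < w_r < w_s < w_q < w_h < w_j < w_i.
The 5th largest is w_s.

w_s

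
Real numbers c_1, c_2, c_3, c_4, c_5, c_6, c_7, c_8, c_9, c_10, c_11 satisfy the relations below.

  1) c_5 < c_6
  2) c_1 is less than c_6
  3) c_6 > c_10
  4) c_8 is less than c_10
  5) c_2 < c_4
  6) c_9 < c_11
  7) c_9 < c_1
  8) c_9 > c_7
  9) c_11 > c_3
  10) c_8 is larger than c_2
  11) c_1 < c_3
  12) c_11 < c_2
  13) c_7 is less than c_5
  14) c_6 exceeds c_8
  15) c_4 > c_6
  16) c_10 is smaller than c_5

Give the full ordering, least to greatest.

The consecutive links are each given: c_7 < c_9; c_9 < c_1; c_1 < c_3; c_3 < c_11; c_11 < c_2; c_2 < c_8; c_8 < c_10; c_10 < c_5; c_5 < c_6; c_6 < c_4.

c_7 < c_9 < c_1 < c_3 < c_11 < c_2 < c_8 < c_10 < c_5 < c_6 < c_4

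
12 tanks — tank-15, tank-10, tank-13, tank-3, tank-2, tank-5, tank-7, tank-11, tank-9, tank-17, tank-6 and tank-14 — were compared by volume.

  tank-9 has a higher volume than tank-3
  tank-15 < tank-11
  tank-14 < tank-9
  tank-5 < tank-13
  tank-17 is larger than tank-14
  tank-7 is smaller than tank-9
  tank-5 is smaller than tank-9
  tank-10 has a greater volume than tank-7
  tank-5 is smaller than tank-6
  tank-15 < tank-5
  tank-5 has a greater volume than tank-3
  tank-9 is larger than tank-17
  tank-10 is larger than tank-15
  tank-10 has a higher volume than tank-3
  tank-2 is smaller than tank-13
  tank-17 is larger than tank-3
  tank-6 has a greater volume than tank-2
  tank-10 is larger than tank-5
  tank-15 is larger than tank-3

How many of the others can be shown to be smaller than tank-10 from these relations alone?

The elements the relations force below tank-10 are tank-3, tank-15, tank-5, tank-7 — no chain reaches any other.
That is 4.

4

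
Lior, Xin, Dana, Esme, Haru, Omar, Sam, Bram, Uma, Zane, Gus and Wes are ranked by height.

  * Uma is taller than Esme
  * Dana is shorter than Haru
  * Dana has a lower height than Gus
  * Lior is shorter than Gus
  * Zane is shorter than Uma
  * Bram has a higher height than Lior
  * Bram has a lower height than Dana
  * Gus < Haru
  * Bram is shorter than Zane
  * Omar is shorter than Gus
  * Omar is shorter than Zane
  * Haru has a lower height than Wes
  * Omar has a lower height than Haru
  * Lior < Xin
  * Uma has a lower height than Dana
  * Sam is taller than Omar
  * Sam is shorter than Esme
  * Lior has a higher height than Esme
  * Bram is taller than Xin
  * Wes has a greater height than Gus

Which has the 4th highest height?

The consecutive relations fix a unique order: Omar < Sam < Esme < Lior < Xin < Bram < Zane < Uma < Dana < Gus < Haru < Wes.
The 4th largest is Dana.

Dana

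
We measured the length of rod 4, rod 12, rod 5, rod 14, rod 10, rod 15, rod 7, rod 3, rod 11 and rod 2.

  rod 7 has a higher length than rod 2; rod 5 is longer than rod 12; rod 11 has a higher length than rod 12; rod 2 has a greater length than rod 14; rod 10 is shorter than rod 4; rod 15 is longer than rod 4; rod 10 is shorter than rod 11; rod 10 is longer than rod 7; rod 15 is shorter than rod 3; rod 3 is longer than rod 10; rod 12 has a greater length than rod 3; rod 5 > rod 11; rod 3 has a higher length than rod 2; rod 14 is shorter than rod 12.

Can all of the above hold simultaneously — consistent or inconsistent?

consistent

Every relation is compatible with rod 14 < rod 2 < rod 7 < rod 10 < rod 4 < rod 15 < rod 3 < rod 12 < rod 11 < rod 5; the set is consistent.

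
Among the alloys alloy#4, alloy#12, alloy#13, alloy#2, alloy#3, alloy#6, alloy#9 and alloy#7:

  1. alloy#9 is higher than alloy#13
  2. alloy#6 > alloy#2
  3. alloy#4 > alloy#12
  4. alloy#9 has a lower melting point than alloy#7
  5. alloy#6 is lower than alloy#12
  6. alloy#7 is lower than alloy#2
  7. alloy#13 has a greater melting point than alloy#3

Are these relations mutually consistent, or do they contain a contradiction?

consistent

The single ordering alloy#3 < alloy#13 < alloy#9 < alloy#7 < alloy#2 < alloy#6 < alloy#12 < alloy#4 satisfies every listed relation, so no contradiction arises.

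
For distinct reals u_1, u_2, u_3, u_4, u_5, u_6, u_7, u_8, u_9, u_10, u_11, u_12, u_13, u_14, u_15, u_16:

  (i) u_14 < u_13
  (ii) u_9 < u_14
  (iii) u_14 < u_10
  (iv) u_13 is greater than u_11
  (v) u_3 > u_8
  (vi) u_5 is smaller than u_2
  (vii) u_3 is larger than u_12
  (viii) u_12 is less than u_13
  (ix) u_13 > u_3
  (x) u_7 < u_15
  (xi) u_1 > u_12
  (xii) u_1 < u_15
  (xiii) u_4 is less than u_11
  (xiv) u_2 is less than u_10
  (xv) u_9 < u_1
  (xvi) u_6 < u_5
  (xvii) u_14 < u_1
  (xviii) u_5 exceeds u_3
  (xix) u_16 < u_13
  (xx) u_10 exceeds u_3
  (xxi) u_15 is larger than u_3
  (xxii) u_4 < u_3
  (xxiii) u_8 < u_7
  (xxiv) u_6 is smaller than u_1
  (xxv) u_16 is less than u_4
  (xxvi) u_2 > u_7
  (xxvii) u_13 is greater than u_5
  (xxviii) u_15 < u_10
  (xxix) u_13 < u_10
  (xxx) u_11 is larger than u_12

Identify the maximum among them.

Chaining downward from u_10: directly below it, u_14, u_3, u_13, u_15, u_2; then u_16, u_4, u_9, u_8, u_7, u_12, u_11, u_1, u_5; then u_6.
That covers every other element, and nothing is given above u_10, so u_10 is the maximum.

u_10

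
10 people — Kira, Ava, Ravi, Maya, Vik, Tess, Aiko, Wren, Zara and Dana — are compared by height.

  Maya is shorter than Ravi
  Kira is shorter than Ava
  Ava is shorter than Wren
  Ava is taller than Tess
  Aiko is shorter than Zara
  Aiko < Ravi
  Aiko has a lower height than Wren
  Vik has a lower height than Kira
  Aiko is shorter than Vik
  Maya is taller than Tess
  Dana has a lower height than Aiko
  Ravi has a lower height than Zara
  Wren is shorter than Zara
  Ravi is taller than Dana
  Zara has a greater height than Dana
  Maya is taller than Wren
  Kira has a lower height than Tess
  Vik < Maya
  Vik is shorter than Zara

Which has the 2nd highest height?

The consecutive relations fix a unique order: Dana < Aiko < Vik < Kira < Tess < Ava < Wren < Maya < Ravi < Zara.
Counting 2 from the largest end gives Ravi.

Ravi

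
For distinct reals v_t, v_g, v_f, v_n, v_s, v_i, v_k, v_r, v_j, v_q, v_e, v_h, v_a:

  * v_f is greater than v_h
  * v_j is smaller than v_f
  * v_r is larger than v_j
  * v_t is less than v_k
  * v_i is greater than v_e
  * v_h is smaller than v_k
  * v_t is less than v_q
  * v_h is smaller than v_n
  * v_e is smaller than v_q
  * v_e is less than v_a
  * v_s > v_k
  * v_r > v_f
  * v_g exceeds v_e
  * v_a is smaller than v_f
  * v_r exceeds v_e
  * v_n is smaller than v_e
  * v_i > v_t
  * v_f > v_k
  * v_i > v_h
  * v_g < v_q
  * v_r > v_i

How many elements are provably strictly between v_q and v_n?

2

Chaining upward from v_n reaches: v_e, v_a, v_g, v_i, v_f, v_r.
Chaining downward from v_q reaches: v_h, v_e, v_t, v_g.
Strictly between v_n and v_q are those in both lists: v_e, v_g — 2 elements.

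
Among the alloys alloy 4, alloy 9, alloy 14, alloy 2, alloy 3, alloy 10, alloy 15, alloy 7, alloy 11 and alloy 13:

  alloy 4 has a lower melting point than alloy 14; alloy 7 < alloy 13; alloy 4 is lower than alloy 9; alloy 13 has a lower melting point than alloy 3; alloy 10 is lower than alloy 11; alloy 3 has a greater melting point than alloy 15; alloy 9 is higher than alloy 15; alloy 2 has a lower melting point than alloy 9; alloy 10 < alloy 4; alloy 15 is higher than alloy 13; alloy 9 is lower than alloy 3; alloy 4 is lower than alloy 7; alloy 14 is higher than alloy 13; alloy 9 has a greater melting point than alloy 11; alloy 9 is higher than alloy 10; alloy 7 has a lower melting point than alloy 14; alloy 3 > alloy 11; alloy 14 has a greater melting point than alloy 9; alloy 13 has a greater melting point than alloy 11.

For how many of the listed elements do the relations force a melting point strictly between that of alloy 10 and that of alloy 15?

4

The relations place alloy 10 below alloy 15. An element lies strictly between them when it is forced above alloy 10 and also forced below alloy 15.
Above alloy 10: {alloy 11, alloy 4, alloy 7, alloy 13, alloy 9, alloy 14, alloy 3}. Below alloy 15: {alloy 11, alloy 4, alloy 7, alloy 13}.
Intersection: {alloy 11, alloy 4, alloy 7, alloy 13} — 4.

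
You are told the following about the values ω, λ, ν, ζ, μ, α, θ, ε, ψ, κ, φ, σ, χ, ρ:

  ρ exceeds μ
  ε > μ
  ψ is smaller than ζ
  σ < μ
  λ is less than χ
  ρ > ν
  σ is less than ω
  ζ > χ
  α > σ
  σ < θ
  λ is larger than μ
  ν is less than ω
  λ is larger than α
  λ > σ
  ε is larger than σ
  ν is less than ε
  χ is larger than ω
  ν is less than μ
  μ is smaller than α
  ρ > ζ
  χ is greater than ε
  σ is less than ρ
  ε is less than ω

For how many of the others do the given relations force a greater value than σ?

9

Directly above σ: θ, μ, α, ε, ω, λ, ρ.
One step further: χ (8 so far).
One step further: ζ (9 so far).
Nothing else is reachable above σ; 9 in all.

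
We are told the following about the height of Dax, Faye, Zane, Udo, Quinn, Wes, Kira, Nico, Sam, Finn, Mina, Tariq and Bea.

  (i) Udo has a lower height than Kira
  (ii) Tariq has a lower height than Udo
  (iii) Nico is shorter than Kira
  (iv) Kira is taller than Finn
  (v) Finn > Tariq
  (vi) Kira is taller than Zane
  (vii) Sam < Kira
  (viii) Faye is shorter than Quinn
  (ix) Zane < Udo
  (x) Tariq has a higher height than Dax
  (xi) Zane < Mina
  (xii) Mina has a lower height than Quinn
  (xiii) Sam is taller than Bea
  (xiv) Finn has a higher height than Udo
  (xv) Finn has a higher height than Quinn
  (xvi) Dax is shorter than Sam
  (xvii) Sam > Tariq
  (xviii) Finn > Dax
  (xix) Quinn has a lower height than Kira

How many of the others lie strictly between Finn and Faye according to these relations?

1

Chaining upward from Faye reaches: Quinn, Kira.
Chaining downward from Finn reaches: Dax, Tariq, Zane, Mina, Quinn, Udo.
Strictly between Faye and Finn are those in both lists: Quinn — 1 element.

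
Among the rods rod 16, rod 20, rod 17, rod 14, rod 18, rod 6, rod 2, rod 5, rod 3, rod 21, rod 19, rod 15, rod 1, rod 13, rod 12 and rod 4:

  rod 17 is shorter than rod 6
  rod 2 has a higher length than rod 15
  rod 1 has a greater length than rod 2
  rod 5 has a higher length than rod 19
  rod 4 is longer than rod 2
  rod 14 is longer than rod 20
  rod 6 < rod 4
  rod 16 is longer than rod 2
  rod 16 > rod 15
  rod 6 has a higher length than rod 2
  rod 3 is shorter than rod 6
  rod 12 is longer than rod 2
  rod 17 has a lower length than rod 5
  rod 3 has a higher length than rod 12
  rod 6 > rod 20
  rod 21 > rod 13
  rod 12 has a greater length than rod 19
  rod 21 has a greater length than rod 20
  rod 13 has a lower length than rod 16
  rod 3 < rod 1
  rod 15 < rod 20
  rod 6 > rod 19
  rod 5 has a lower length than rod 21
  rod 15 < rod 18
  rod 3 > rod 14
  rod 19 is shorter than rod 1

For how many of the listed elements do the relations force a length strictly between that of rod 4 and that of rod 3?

1

Chaining upward from rod 3 reaches: rod 1, rod 6.
Chaining downward from rod 4 reaches: rod 19, rod 15, rod 20, rod 2, rod 14, rod 12, rod 17, rod 6.
Strictly between rod 3 and rod 4 are those in both lists: rod 6 — 1 element.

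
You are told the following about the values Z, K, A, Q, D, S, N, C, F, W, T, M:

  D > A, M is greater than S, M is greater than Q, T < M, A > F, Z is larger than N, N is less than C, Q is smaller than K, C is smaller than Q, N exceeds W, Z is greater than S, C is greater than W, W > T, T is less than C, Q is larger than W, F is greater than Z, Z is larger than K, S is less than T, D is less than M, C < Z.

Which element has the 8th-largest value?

Chaining the given pairs: S < T < W < N < C < Q < K < Z < F < A < D < M.
The 8th largest is C.

C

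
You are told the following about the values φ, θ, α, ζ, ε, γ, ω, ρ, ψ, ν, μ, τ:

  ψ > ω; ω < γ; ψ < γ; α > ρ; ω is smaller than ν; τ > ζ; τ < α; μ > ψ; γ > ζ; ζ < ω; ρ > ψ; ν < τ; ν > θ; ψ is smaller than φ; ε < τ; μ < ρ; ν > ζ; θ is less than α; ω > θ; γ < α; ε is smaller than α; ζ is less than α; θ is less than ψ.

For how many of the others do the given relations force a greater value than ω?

8

From ω the given relations immediately reach ψ, ν, γ.
From those, φ, μ, ρ, τ, α — 8 in total.
Nothing else is reachable above ω; 8 in all.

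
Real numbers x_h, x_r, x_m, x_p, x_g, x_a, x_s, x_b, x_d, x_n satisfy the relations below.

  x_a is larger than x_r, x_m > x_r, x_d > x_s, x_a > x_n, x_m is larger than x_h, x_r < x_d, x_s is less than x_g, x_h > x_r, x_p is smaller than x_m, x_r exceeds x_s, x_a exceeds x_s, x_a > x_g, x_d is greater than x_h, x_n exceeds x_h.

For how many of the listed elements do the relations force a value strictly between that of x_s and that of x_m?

2

The relations place x_s below x_m. An element lies strictly between them when it is forced above x_s and also forced below x_m.
Above x_s: {x_r, x_h, x_n, x_g, x_a, x_d}. Below x_m: {x_r, x_p, x_h}.
Intersection: {x_r, x_h} — 2.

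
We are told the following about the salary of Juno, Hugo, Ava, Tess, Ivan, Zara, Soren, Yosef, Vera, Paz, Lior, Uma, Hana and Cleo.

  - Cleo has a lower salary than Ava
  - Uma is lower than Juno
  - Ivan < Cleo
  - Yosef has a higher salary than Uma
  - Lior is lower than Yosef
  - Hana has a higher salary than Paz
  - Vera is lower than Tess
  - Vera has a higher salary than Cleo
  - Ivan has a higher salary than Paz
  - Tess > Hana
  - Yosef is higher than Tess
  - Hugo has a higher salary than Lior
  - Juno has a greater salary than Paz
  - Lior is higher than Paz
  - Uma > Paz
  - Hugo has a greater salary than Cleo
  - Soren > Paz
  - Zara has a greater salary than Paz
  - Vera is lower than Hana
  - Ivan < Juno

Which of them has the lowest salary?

Paz

Ivan is not least since Paz < Ivan; Cleo is not least since Ivan < Cleo; Zara is not least since Paz < Zara; Vera is not least since Cleo < Vera; Ava is not least since Cleo < Ava; Lior is not least since Paz < Lior; Hana is not least since Paz < Hana; Uma is not least since Paz < Uma; Juno is not least since Uma < Juno; Hugo is not least since Cleo < Hugo; Soren is not least since Paz < Soren; Tess is not least since Vera < Tess; Yosef is not least since Tess < Yosef.
Only Paz has nothing below it, so Paz is the lowest salary.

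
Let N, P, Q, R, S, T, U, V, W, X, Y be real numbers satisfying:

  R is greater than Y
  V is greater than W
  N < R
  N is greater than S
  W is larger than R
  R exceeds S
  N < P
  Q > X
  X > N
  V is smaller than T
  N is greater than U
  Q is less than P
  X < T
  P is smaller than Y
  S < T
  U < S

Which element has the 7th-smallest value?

Piecing the relations together gives one ordering: U < S < N < X < Q < P < Y < R < W < V < T.
Counting 7 from the smallest end gives Y.

Y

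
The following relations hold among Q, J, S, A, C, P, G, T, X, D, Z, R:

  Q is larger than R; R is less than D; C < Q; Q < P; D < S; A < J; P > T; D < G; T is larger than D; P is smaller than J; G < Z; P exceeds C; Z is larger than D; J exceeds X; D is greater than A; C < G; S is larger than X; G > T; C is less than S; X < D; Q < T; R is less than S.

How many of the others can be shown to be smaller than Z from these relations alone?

The elements the relations force below Z are X, R, A, C, Q, D, T, G — no chain reaches any other.
That is 8.

8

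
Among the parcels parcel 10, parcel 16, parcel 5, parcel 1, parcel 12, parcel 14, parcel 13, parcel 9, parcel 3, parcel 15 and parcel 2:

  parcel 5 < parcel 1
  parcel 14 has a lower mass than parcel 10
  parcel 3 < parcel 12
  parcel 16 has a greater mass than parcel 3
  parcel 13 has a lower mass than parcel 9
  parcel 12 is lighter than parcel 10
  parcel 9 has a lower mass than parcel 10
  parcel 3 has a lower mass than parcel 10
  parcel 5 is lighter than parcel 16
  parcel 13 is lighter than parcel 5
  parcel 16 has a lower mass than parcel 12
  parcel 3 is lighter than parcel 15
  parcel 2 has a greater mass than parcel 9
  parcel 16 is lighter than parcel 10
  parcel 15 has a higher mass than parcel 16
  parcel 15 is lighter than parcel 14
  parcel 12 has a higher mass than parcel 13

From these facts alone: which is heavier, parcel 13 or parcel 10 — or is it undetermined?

parcel 13 < parcel 5 and parcel 5 < parcel 16 give parcel 13 < parcel 16.
Then parcel 16 < parcel 15 extends the chain to parcel 15.
Then parcel 15 < parcel 14 extends the chain to parcel 14.
With parcel 14 < parcel 10: parcel 13 < parcel 5 < parcel 16 < parcel 15 < parcel 14 < parcel 10.
So parcel 10 is heavier.

parcel 10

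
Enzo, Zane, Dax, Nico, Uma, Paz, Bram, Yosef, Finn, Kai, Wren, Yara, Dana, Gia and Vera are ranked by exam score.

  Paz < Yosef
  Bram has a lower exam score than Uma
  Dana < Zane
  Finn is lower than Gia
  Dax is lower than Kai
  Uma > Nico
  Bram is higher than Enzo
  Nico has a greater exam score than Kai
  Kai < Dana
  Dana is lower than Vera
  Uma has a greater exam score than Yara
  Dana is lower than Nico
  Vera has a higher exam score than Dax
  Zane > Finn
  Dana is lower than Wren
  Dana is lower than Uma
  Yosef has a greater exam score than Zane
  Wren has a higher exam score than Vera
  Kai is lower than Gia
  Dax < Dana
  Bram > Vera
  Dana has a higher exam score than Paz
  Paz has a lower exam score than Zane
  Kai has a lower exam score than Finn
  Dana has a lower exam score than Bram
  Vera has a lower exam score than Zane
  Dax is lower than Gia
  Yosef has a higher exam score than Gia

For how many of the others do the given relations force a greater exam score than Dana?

The elements the relations force above Dana are Vera, Nico, Zane, Bram, Wren, Uma, Yosef — no chain reaches any other.
That is 7.

7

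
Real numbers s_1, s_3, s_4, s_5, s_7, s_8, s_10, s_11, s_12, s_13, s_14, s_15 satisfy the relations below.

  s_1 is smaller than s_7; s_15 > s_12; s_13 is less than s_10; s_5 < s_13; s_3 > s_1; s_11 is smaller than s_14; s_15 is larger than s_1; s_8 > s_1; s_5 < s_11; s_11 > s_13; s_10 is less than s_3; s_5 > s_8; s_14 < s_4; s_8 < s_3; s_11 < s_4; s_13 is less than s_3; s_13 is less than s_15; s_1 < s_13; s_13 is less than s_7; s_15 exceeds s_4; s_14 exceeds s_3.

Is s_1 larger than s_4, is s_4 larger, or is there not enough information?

s_4

The relevant relations are s_1 < s_8; s_8 < s_3; s_3 < s_14; s_14 < s_4.
Chaining these gives s_1 < s_8 < s_3 < s_14 < s_4.
So s_4 is larger.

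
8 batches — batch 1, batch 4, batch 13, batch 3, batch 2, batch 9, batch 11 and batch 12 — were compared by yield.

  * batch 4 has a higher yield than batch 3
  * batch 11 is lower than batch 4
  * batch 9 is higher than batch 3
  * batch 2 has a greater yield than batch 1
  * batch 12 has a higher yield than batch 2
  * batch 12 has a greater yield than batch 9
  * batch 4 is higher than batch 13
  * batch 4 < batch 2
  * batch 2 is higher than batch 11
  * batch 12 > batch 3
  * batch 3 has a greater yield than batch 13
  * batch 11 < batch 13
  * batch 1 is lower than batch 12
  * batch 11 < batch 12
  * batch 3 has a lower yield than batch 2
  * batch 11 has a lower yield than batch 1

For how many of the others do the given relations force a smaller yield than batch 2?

5

Directly below batch 2: batch 11, batch 1, batch 3, batch 4.
One step further: batch 13 (5 so far).
No other element is forced below batch 2 by the given relations, so the count is 5.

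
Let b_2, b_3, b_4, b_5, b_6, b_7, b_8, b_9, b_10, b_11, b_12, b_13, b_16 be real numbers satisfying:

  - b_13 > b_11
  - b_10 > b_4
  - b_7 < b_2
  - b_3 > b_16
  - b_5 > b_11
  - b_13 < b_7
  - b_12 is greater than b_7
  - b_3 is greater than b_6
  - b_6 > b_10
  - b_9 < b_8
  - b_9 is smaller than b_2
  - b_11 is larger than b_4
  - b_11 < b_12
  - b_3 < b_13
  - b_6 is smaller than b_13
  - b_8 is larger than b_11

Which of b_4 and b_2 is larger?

Following the relations from b_4: b_4 < b_10 < b_6 < b_13 < b_7 < b_2.
So b_4 < b_2; b_2 is the larger of the two.

b_2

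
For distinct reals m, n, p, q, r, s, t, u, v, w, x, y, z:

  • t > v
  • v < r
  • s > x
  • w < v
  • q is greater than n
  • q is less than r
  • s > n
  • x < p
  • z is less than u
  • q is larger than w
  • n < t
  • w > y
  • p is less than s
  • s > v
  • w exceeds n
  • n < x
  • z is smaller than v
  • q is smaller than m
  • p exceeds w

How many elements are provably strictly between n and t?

2

Chaining upward from n reaches: w, q, x, m, v, p, r, s.
Chaining downward from t reaches: z, y, w, v.
Strictly between n and t are those in both lists: w, v — 2 elements.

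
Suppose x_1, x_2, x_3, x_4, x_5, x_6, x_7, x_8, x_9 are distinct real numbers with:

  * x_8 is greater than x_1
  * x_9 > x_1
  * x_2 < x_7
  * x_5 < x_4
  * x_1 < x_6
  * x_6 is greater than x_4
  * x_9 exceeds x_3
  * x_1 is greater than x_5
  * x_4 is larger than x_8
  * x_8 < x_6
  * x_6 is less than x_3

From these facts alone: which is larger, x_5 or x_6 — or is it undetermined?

Chaining the given relations: x_5 < x_1 < x_8 < x_4 < x_6.
So x_6 is larger.

x_6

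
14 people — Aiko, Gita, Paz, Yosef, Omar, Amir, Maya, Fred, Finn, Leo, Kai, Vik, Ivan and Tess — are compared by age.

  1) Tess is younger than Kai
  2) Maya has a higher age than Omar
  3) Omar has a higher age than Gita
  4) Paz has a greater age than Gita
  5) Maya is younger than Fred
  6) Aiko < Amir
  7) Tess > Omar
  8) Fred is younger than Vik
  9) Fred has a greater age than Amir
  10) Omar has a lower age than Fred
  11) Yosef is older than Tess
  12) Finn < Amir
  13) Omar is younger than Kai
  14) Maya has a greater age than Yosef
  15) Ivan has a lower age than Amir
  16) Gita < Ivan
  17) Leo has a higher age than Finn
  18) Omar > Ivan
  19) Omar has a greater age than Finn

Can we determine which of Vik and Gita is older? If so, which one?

Following the relations from Gita: Gita < Ivan < Omar < Tess < Yosef < Maya < Fred < Vik.
So Vik is older.

Vik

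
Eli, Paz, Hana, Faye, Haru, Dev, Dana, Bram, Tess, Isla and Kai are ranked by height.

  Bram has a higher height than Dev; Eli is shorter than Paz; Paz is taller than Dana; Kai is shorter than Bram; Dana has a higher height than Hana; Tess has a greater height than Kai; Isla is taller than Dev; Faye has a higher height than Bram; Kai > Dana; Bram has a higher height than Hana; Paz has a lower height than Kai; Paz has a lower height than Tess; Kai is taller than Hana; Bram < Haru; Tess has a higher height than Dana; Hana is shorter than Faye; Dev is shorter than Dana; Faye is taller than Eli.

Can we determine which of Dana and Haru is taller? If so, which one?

Haru

Dana < Paz < Kai < Bram < Haru, by transitivity through Paz, Kai, Bram.
So Haru is taller.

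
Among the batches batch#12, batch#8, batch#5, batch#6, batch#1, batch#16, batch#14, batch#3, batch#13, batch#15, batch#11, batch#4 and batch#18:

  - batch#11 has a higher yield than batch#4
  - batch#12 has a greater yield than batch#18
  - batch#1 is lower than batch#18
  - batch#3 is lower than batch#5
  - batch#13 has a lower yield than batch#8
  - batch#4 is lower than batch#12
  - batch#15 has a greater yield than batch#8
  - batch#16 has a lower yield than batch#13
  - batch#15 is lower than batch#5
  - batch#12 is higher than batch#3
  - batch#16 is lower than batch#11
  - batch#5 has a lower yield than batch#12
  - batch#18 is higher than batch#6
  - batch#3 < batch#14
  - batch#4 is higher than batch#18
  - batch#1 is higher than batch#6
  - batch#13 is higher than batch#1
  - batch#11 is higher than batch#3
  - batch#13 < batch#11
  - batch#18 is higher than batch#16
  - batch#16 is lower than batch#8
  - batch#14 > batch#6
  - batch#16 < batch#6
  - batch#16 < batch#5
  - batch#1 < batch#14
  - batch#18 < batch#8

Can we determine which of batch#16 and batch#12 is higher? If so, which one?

batch#16 < batch#6 and batch#6 < batch#1 give batch#16 < batch#1.
With batch#1 < batch#13: batch#16 < batch#6 < batch#1 < batch#13.
With batch#13 < batch#8: batch#16 < batch#6 < batch#1 < batch#13 < batch#8.
With batch#8 < batch#15: batch#16 < batch#6 < batch#1 < batch#13 < batch#8 < batch#15.
Then batch#15 < batch#5 extends the chain to batch#5.
With batch#5 < batch#12: batch#16 < batch#6 < batch#1 < batch#13 < batch#8 < batch#15 < batch#5 < batch#12.
So batch#12 is higher.

batch#12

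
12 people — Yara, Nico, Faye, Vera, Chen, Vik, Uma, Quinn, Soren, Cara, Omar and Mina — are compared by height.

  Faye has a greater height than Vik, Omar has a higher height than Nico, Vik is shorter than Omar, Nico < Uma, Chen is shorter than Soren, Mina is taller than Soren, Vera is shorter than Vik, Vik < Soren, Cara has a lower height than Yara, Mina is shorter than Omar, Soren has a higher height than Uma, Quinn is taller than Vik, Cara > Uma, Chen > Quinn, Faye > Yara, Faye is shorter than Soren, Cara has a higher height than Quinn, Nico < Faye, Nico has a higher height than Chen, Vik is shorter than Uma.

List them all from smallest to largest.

Vera < Vik < Quinn < Chen < Nico < Uma < Cara < Yara < Faye < Soren < Mina < Omar

The consecutive links are each given: Vera < Vik; Vik < Quinn; Quinn < Chen; Chen < Nico; Nico < Uma; Uma < Cara; Cara < Yara; Yara < Faye; Faye < Soren; Soren < Mina; Mina < Omar.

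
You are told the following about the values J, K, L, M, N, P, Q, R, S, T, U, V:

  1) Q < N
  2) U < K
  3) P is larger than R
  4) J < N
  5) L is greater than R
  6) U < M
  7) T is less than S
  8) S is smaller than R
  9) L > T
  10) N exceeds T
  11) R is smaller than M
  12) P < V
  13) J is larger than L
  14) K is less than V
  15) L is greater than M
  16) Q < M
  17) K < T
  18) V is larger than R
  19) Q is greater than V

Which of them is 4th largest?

M

The consecutive relations fix a unique order: U < K < T < S < R < P < V < Q < M < L < J < N.
The 4th largest is M.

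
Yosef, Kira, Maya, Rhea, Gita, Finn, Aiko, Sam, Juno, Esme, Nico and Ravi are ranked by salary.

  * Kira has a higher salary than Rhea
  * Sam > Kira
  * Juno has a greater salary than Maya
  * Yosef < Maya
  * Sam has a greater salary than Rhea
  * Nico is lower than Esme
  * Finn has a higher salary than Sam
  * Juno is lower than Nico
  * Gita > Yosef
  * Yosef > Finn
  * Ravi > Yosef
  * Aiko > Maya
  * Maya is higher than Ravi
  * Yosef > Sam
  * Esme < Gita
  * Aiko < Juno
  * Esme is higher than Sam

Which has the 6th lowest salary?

Ravi

Chaining the given pairs: Rhea < Kira < Sam < Finn < Yosef < Ravi < Maya < Aiko < Juno < Nico < Esme < Gita.
The 6th smallest is Ravi.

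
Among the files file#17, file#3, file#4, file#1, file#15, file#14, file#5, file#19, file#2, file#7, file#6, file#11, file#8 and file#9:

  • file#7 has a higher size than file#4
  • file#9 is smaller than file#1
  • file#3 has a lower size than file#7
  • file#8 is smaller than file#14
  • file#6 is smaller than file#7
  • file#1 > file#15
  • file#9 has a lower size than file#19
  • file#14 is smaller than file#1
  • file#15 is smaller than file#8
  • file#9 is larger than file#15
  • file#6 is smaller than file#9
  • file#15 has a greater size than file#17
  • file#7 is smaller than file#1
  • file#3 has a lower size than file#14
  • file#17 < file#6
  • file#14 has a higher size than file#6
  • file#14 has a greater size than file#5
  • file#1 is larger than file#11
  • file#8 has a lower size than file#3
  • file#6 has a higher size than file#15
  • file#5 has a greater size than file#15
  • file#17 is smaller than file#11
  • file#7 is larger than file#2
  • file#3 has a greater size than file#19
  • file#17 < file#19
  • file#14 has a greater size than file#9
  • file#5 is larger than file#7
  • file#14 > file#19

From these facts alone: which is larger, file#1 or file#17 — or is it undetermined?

file#1

The relevant relations are file#17 < file#15; file#15 < file#6; file#6 < file#9; file#9 < file#19; file#19 < file#3; file#3 < file#7; file#7 < file#5; file#5 < file#14; file#14 < file#1.
Together: file#17 < file#15 < file#6 < file#9 < file#19 < file#3 < file#7 < file#5 < file#14 < file#1.
So file#1 is larger.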